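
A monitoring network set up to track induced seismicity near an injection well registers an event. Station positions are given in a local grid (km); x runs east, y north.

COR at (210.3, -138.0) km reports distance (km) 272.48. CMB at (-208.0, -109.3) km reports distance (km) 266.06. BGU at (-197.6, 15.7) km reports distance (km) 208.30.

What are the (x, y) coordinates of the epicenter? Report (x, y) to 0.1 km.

Circle about each station: (x − 210.3)² + (y + 138.0)² = 272.48²; (x + 208.0)² + (y + 109.3)² = 266.06²; (x + 197.6)² + (y − 15.7)² = 208.30².
Subtracting pairs of circle equations eliminates x²+y² and gives linear equations (the radical axes):
-836.6 x + 57.4 y = -4602.17
-815.8 x + 307.4 y = 6878.62
Solving the 2×2 system: x ≈ 8.6, y ≈ 45.2 km.

8.6 km east, 45.2 km north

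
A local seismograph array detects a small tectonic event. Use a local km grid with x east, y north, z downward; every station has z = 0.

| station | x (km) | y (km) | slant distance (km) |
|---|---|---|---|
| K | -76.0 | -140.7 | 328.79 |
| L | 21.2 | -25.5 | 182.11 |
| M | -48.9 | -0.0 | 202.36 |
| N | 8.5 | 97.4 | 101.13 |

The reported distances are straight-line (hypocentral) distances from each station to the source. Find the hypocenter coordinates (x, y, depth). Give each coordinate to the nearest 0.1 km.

x ≈ 96.4 km, y ≈ 137.7 km, depth ≈ 29.6 km

Each station gives a sphere (x−x_i)² + (y−y_i)² + z² = d_i² (stations at z=0).
Subtracting the K sphere from L and M: z² cancels, leaving linear equations in x and y:
194.4 x + 230.4 y = 50466.01
54.2 x + 281.4 y = 43972.01
Solving: x ≈ 96.407, y ≈ 137.693 km (keep extra digits for the depth step; rounded: 96.4, 137.7).
Then from the K sphere: z² = 328.79² − (x + 76.0)² − (y + 140.7)² with x = 96.407, y = 137.693, so z ≈ 29.598 ≈ 29.6 km.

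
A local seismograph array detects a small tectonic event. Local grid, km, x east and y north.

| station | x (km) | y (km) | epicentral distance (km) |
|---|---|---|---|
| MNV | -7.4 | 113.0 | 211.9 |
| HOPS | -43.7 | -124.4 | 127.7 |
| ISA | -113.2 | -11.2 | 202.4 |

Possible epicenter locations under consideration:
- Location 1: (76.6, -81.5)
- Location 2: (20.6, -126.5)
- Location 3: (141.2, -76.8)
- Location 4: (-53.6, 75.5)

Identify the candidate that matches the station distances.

For each candidate, compare |candidate − station| to the reported distance:
Location 1: residuals MNV 0.0, HOPS 0.0, ISA 0.0 → max 0.0 km
Location 2: residuals MNV 29.2, HOPS 63.4, ISA 25.8 → max 63.4 km
Location 3: residuals MNV 29.2, HOPS 63.2, ISA 60.3 → max 63.2 km
Location 4: residuals MNV 152.4, HOPS 72.4, ISA 97.2 → max 152.4 km
Only Location 1 has all residuals ≈ 0.

Location 1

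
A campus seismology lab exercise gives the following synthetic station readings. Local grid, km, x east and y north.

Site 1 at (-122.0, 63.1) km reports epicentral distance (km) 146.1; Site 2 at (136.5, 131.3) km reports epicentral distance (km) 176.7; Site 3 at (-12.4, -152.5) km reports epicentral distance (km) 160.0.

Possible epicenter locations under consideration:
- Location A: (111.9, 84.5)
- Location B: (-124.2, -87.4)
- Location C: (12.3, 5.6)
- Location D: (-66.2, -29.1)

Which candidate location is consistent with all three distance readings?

For each candidate, compare |candidate − station| to the reported distance:
Location A: residuals Site 1 88.8, Site 2 123.8, Site 3 107.6 → max 123.8 km
Location B: residuals Site 1 4.4, Site 2 163.6, Site 3 30.6 → max 163.6 km
Location C: residuals Site 1 0.0, Site 2 0.0, Site 3 0.0 → max 0.0 km
Location D: residuals Site 1 38.3, Site 2 81.8, Site 3 25.4 → max 81.8 km
Only Location C has all residuals ≈ 0.

Location C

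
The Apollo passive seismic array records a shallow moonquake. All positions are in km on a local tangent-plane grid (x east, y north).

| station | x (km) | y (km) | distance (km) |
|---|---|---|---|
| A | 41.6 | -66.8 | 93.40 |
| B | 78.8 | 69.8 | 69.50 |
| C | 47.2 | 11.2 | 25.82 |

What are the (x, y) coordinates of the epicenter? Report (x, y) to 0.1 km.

Circle about each station: (x − 41.6)² + (y + 66.8)² = 93.40²; (x − 78.8)² + (y − 69.8)² = 69.50²; (x − 47.2)² + (y − 11.2)² = 25.82².
Subtracting the A equation from the B and C equations removes the quadratic terms:
74.4 x + 273.2 y = 8781.99
11.2 x + 156.0 y = 4217.37
Solving the 2×2 system: x ≈ 25.5, y ≈ 25.2 km.
Check against A (with the unrounded x, y): √((x − 41.6)²+(y + 66.8)²) = 93.41 ≈ 93.40 km. ✓

x ≈ 25.5 km, y ≈ 25.2 km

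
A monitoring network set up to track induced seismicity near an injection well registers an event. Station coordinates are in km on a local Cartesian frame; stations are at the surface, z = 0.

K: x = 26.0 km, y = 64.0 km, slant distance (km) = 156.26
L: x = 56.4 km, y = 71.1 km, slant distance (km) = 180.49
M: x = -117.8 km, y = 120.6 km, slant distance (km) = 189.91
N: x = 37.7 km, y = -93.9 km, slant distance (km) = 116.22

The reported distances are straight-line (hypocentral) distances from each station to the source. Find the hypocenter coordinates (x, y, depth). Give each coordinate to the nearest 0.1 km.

Each station gives a sphere (x−x_i)² + (y−y_i)² + z² = d_i² (stations at z=0).
Subtracting the K sphere from L and M: z² cancels, leaving linear equations in x and y:
60.8 x + 14.2 y = -4695.28
-287.6 x + 113.2 y = 12000.58
Solving: x ≈ -64.005, y ≈ -56.602 km (keep extra digits for the depth step; rounded: -64.0, -56.6).
Then from the K sphere: z² = 156.26² − (x − 26.0)² − (y − 64.0)² with x = -64.005, y = -56.602, so z ≈ 42.089 ≈ 42.1 km.

(-64.0, -56.6, 42.1)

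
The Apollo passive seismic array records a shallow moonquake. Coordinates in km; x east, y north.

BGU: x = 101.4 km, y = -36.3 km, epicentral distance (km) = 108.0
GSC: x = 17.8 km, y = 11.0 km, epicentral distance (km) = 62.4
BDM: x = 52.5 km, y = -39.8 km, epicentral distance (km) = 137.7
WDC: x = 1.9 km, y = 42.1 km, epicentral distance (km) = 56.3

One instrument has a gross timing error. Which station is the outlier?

BDM

Solve using three stations at a time. Using BGU, GSC, WDC (subtract circle equations pairwise → linear system) gives (x, y) ≈ (54.9, 61.2).
Distances from that point to each station vs reported:
  BGU: calculated 108.0 vs reported 108.0 → residual 0.0 km
  GSC: calculated 62.5 vs reported 62.4 → residual 0.1 km
  BDM: calculated 101.1 vs reported 137.7 → residual 36.6 km
  WDC: calculated 56.4 vs reported 56.3 → residual 0.1 km
BGU, GSC, WDC are mutually consistent (residuals ≈ 0); BDM is off by 36.6 km.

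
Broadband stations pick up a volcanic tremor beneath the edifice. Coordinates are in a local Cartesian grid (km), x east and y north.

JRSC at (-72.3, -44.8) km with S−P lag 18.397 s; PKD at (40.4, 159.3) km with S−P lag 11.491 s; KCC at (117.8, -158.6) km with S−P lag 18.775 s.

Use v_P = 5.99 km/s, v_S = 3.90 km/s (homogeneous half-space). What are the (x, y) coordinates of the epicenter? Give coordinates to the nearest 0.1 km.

Distance from S−P lag: d = Δt · v_P v_S / (v_P − v_S) = Δt · (5.99·3.90)/(5.99−3.90) ≈ 11.1775·Δt.
So d_JRSC = 205.63, d_PKD = 128.44, d_KCC = 209.86 km.
Circle about each station: (x + 72.3)² + (y + 44.8)² = 205.63²; (x − 40.4)² + (y − 159.3)² = 128.44²; (x − 117.8)² + (y + 158.6)² = 209.86².
Subtracting the JRSC equation from the PKD and KCC equations removes the quadratic terms:
225.4 x + 408.2 y = 45561.18
380.2 x − 227.6 y = 30038.95
Solving the 2×2 system: x ≈ 109.6, y ≈ 51.1 km.

109.6 km east, 51.1 km north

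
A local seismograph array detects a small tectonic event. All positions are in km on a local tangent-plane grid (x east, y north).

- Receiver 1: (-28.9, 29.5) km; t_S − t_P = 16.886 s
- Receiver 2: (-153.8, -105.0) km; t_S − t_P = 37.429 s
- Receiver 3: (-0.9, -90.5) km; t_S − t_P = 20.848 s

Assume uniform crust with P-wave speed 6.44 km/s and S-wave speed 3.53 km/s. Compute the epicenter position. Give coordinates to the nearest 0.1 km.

x ≈ 102.9 km, y ≈ 35.0 km

Distance from S−P lag: d = Δt · v_P v_S / (v_P − v_S) = Δt · (6.44·3.53)/(6.44−3.53) ≈ 7.8121·Δt.
So d_Receiver 1 = 131.92, d_Receiver 2 = 292.40, d_Receiver 3 = 162.87 km.
Circle about each station: (x + 28.9)² + (y − 29.5)² = 131.92²; (x + 153.8)² + (y + 105.0)² = 292.40²; (x + 0.9)² + (y + 90.5)² = 162.87².
Subtracting pairs of circle equations eliminates x²+y² and gives linear equations (the radical axes):
-249.8 x − 269.0 y = -35120.89
56.0 x − 240.0 y = -2638.15
Solving the 2×2 system: x ≈ 102.9, y ≈ 35.0 km.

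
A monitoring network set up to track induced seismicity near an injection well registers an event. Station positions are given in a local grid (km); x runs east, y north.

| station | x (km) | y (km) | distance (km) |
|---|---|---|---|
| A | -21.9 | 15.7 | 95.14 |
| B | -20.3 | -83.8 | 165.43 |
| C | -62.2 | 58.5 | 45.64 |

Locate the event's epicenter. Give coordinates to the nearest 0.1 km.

(-107.8, 56.6)

Circle about each station: (x + 21.9)² + (y − 15.7)² = 95.14²; (x + 20.3)² + (y + 83.8)² = 165.43²; (x + 62.2)² + (y − 58.5)² = 45.64².
Subtracting the A equation from the B and C equations removes the quadratic terms:
3.2 x − 199.0 y = -11607.04
-80.6 x + 85.6 y = 13533.60
Solving the 2×2 system: x ≈ -107.8, y ≈ 56.6 km.
Check against A (with the unrounded x, y): √((x + 21.9)²+(y − 15.7)²) = 95.14 ≈ 95.14 km. ✓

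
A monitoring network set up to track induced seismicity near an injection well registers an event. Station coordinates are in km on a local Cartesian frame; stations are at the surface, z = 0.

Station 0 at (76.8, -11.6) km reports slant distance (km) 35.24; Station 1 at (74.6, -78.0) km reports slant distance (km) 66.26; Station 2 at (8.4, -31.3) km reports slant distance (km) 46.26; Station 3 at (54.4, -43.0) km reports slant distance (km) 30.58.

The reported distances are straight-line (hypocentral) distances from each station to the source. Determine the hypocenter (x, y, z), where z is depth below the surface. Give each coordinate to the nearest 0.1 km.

(48.8, -20.2, 19.6)

Each station gives a sphere (x−x_i)² + (y−y_i)² + z² = d_i² (stations at z=0).
Subtracting the Station 0 sphere from Station 1 and Station 2: z² cancels, leaving linear equations in x and y:
-4.4 x − 132.8 y = 2467.83
-136.8 x − 39.4 y = -5880.68
Solving: x ≈ 48.805, y ≈ -20.200 km (keep extra digits for the depth step; rounded: 48.8, -20.2).
Then from the Station 0 sphere: z² = 35.24² − (x − 76.8)² − (y + 11.6)² with x = 48.805, y = -20.200, so z ≈ 19.600 ≈ 19.6 km.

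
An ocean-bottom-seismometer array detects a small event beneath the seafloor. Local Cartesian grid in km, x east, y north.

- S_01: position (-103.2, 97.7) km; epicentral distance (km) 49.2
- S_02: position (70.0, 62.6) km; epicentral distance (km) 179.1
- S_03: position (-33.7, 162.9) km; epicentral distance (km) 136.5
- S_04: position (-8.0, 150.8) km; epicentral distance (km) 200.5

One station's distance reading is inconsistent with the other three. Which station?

S_04

Solve using three stations at a time. Using S_01, S_02, S_03 (subtract circle equations pairwise → linear system) gives (x, y) ≈ (-108.6, 48.8).
Distances from that point to each station vs reported:
  S_01: calculated 49.2 vs reported 49.2 → residual 0.0 km
  S_02: calculated 179.1 vs reported 179.1 → residual 0.0 km
  S_03: calculated 136.5 vs reported 136.5 → residual 0.0 km
  S_04: calculated 143.3 vs reported 200.5 → residual 57.2 km
S_01, S_02, S_03 are mutually consistent (residuals ≈ 0); S_04 is off by 57.2 km.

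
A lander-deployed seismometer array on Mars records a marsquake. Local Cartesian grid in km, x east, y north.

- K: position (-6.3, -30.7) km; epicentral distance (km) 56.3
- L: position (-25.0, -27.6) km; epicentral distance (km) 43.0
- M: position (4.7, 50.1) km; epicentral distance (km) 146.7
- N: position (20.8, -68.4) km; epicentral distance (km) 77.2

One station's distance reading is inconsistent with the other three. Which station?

Solve using three stations at a time. Using K, L, N (subtract circle equations pairwise → linear system) gives (x, y) ≈ (-55.7, -57.8).
Distances from that point to each station vs reported:
  K: calculated 56.4 vs reported 56.3 → residual 0.1 km
  L: calculated 43.1 vs reported 43.0 → residual 0.1 km
  M: calculated 123.7 vs reported 146.7 → residual 23.0 km
  N: calculated 77.2 vs reported 77.2 → residual 0.0 km
K, L, N are mutually consistent (residuals ≈ 0); M is off by 23.0 km.

M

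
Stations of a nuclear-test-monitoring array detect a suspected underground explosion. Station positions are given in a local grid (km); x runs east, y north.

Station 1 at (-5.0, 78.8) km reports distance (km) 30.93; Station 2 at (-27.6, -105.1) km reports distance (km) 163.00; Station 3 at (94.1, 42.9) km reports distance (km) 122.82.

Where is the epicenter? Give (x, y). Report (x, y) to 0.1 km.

Circle about each station: (x + 5.0)² + (y − 78.8)² = 30.93²; (x + 27.6)² + (y + 105.1)² = 163.00²; (x − 94.1)² + (y − 42.9)² = 122.82².
Subtracting the Station 1 equation from the Station 2 and Station 3 equations removes the quadratic terms:
-45.2 x − 367.8 y = -20039.01
198.2 x − 71.8 y = -9667.31
Solving the 2×2 system: x ≈ -27.8, y ≈ 57.9 km.
Check against Station 1 (with the unrounded x, y): √((x + 5.0)²+(y − 78.8)²) = 30.93 ≈ 30.93 km. ✓

-27.8 km east, 57.9 km north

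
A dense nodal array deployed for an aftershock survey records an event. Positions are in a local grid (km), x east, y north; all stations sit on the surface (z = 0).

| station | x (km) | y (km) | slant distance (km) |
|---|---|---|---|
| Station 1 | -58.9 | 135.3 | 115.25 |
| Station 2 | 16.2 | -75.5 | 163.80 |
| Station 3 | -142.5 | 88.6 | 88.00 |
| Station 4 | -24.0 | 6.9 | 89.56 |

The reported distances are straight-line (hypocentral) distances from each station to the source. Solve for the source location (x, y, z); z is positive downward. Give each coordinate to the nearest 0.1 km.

x ≈ -91.9 km, y ≈ 36.9 km, depth ≈ 50.1 km

Each station gives a sphere (x−x_i)² + (y−y_i)² + z² = d_i² (stations at z=0).
Subtracting the Station 1 sphere from Station 2 and Station 3: z² cancels, leaving linear equations in x and y:
150.2 x − 421.6 y = -29360.49
-167.2 x − 93.4 y = 11919.47
Solving: x ≈ -91.901, y ≈ 36.900 km (keep extra digits for the depth step; rounded: -91.9, 36.9).
Then from the Station 1 sphere: z² = 115.25² − (x + 58.9)² − (y − 135.3)² with x = -91.901, y = 36.900, so z ≈ 50.109 ≈ 50.1 km.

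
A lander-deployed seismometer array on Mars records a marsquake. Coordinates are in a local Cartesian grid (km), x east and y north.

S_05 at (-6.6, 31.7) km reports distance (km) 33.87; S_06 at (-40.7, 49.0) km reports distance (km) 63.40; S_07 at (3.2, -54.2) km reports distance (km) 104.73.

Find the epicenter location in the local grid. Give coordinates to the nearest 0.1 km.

x ≈ 22.7 km, y ≈ 48.7 km

Circle about each station: (x + 6.6)² + (y − 31.7)² = 33.87²; (x + 40.7)² + (y − 49.0)² = 63.40²; (x − 3.2)² + (y + 54.2)² = 104.73².
Subtracting the S_05 equation from the S_06 and S_07 equations removes the quadratic terms:
-68.2 x + 34.6 y = 136.66
19.6 x − 171.8 y = -7921.77
Solving the 2×2 system: x ≈ 22.7, y ≈ 48.7 km.
Check against S_05 (with the unrounded x, y): √((x + 6.6)²+(y − 31.7)²) = 33.88 ≈ 33.87 km. ✓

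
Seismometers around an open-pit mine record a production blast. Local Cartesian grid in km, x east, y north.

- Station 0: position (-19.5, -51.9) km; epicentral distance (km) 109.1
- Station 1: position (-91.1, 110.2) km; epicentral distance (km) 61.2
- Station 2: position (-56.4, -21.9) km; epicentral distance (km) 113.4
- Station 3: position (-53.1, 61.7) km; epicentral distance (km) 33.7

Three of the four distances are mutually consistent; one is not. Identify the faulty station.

Solve using three stations at a time. Using Station 1, Station 2, Station 3 (subtract circle equations pairwise → linear system) gives (x, y) ≈ (-33.6, 89.2).
Distances from that point to each station vs reported:
  Station 0: calculated 141.8 vs reported 109.1 → residual 32.7 km
  Station 1: calculated 61.2 vs reported 61.2 → residual 0.0 km
  Station 2: calculated 113.4 vs reported 113.4 → residual 0.0 km
  Station 3: calculated 33.7 vs reported 33.7 → residual 0.0 km
Station 1, Station 2, Station 3 are mutually consistent (residuals ≈ 0); Station 0 is off by 32.7 km.

Station 0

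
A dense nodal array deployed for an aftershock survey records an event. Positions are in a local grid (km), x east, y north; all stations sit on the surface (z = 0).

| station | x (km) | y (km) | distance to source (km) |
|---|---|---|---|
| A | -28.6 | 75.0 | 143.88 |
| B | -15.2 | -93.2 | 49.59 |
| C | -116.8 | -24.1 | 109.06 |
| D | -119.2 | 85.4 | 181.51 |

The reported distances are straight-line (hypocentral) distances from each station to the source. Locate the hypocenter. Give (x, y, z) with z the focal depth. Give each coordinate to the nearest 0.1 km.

(-22.8, -63.4, 38.9)

Each station gives a sphere (x−x_i)² + (y−y_i)² + z² = d_i² (stations at z=0).
Subtracting the A sphere from B and C: z² cancels, leaving linear equations in x and y:
26.8 x − 336.4 y = 20716.61
-176.4 x − 198.2 y = 16587.46
Solving: x ≈ -22.799, y ≈ -63.400 km (keep extra digits for the depth step; rounded: -22.8, -63.4).
Then from the A sphere: z² = 143.88² − (x + 28.6)² − (y − 75.0)² with x = -22.799, y = -63.400, so z ≈ 38.900 ≈ 38.9 km.
Check against D (with the unrounded solution): distance 181.52 ≈ 181.51 km. ✓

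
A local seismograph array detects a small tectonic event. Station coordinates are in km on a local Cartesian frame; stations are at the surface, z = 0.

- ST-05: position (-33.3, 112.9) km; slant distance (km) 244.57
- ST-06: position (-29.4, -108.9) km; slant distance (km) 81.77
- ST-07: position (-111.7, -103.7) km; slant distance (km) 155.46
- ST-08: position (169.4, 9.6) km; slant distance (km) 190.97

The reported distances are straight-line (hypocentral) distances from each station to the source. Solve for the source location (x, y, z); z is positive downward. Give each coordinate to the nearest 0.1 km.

Each station gives a sphere (x−x_i)² + (y−y_i)² + z² = d_i² (stations at z=0).
Subtracting the ST-05 sphere from ST-06 and ST-07: z² cancels, leaving linear equations in x and y:
7.8 x − 443.6 y = 51996.42
-156.8 x − 433.2 y = 45021.95
Solving: x ≈ 35.005, y ≈ -116.599 km (keep extra digits for the depth step; rounded: 35.0, -116.6).
Then from the ST-05 sphere: z² = 244.57² − (x + 33.3)² − (y − 112.9)² with x = 35.005, y = -116.599, so z ≈ 49.791 ≈ 49.8 km.

(35.0, -116.6, 49.8)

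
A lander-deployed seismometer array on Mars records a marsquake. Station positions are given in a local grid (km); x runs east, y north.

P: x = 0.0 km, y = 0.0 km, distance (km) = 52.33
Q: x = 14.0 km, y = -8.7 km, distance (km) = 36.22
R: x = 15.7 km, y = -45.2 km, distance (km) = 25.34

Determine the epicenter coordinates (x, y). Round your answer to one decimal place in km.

x ≈ 38.9 km, y ≈ -35.0 km

Circle about each station: x² + y² = 52.33²; (x − 14.0)² + (y + 8.7)² = 36.22²; (x − 15.7)² + (y + 45.2)² = 25.34².
Subtracting pairs of circle equations eliminates x²+y² and gives linear equations (the radical axes):
28.0 x − 17.4 y = 1698.23
31.4 x − 90.4 y = 4385.84
Solving the 2×2 system: x ≈ 38.9, y ≈ -35.0 km.
Check against P (with the unrounded x, y): √(x²+y²) = 52.33 ≈ 52.33 km. ✓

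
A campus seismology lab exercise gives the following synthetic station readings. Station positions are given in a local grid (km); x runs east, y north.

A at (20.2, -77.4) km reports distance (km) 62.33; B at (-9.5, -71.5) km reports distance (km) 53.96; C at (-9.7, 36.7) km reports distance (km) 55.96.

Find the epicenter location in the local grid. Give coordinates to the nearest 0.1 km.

Circle about each station: (x − 20.2)² + (y + 77.4)² = 62.33²; (x + 9.5)² + (y + 71.5)² = 53.96²; (x + 9.7)² + (y − 36.7)² = 55.96².
Subtracting pairs of circle equations eliminates x²+y² and gives linear equations (the radical axes):
-59.4 x + 11.8 y = -222.95
-59.8 x + 228.2 y = -4204.31
Solving the 2×2 system: x ≈ 0.1, y ≈ -18.4 km.

(0.1, -18.4)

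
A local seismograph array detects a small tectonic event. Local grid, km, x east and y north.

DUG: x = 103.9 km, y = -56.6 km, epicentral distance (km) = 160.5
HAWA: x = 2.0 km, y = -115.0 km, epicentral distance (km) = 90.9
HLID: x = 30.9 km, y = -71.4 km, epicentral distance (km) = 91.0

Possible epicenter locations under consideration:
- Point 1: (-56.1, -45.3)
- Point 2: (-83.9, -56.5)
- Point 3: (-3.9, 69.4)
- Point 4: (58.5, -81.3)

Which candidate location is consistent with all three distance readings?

Point 1

For each candidate, compare |candidate − station| to the reported distance:
Point 1: residuals DUG 0.1, HAWA 0.2, HLID 0.2 → max 0.2 km
Point 2: residuals DUG 27.3, HAWA 13.0, HLID 24.8 → max 27.3 km
Point 3: residuals DUG 5.3, HAWA 93.6, HLID 54.0 → max 93.6 km
Point 4: residuals DUG 108.8, HAWA 25.1, HLID 61.7 → max 108.8 km
Only Point 1 has all residuals ≈ 0.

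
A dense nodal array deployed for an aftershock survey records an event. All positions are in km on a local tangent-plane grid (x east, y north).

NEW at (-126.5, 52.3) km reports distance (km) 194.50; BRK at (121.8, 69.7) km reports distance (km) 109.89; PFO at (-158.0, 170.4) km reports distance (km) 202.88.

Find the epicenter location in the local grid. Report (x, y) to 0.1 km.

43.5 km east, 146.8 km north

Circle about each station: (x + 126.5)² + (y − 52.3)² = 194.50²; (x − 121.8)² + (y − 69.7)² = 109.89²; (x + 158.0)² + (y − 170.4)² = 202.88².
Subtracting the NEW equation from the BRK and PFO equations removes the quadratic terms:
496.6 x + 34.8 y = 26710.23
-63.0 x + 236.2 y = 31932.58
Solving the 2×2 system: x ≈ 43.5, y ≈ 146.8 km.
Check against NEW (with the unrounded x, y): √((x + 126.5)²+(y − 52.3)²) = 194.50 ≈ 194.50 km. ✓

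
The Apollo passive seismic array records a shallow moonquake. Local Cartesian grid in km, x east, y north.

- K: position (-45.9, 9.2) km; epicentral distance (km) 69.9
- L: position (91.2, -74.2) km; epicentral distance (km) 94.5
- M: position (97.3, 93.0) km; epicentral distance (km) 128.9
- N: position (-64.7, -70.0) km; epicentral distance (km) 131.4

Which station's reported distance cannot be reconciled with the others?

N

Solve using three stations at a time. Using K, L, M (subtract circle equations pairwise → linear system) gives (x, y) ≈ (21.0, -10.9).
Distances from that point to each station vs reported:
  K: calculated 69.9 vs reported 69.9 → residual 0.0 km
  L: calculated 94.5 vs reported 94.5 → residual 0.0 km
  M: calculated 128.9 vs reported 128.9 → residual 0.0 km
  N: calculated 104.1 vs reported 131.4 → residual 27.3 km
K, L, M are mutually consistent (residuals ≈ 0); N is off by 27.3 km.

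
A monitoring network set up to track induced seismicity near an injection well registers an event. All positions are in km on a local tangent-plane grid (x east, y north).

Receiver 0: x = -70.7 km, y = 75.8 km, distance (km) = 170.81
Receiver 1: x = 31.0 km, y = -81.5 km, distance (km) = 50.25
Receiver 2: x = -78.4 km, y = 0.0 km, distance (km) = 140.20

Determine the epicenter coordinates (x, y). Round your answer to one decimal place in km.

Circle about each station: (x + 70.7)² + (y − 75.8)² = 170.81²; (x − 31.0)² + (y + 81.5)² = 50.25²; (x + 78.4)² + y² = 140.20².
Subtracting pairs of circle equations eliminates x²+y² and gives linear equations (the radical axes):
203.4 x − 314.6 y = 23510.11
-15.4 x − 151.6 y = 4922.45
Solving the 2×2 system: x ≈ 56.5, y ≈ -38.2 km.

(56.5, -38.2)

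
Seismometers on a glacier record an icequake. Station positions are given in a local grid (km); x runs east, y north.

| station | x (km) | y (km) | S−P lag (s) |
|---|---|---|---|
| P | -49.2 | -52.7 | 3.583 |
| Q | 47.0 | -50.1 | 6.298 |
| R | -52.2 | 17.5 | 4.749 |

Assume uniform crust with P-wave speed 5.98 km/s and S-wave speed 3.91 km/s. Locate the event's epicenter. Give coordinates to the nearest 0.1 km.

Distance from S−P lag: d = Δt · v_P v_S / (v_P − v_S) = Δt · (5.98·3.91)/(5.98−3.91) ≈ 11.2956·Δt.
So d_P = 40.47, d_Q = 71.14, d_R = 53.64 km.
Circle about each station: (x + 49.2)² + (y + 52.7)² = 40.47²; (x − 47.0)² + (y + 50.1)² = 71.14²; (x + 52.2)² + (y − 17.5)² = 53.64².
Subtracting pairs of circle equations eliminates x²+y² and gives linear equations (the radical axes):
192.4 x + 5.2 y = -3902.00
-6.0 x + 140.4 y = -3406.27
Solving the 2×2 system: x ≈ -19.6, y ≈ -25.1 km.

x ≈ -19.6 km, y ≈ -25.1 km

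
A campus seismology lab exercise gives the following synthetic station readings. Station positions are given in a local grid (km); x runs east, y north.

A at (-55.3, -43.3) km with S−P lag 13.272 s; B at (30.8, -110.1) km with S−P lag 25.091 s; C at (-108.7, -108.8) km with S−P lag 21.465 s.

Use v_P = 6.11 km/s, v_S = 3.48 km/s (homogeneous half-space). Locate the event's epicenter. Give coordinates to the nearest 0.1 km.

x ≈ -76.9 km, y ≈ 61.8 km

Distance from S−P lag: d = Δt · v_P v_S / (v_P − v_S) = Δt · (6.11·3.48)/(6.11−3.48) ≈ 8.0847·Δt.
So d_A = 107.30, d_B = 202.85, d_C = 173.54 km.
Circle about each station: (x + 55.3)² + (y + 43.3)² = 107.30²; (x − 30.8)² + (y + 110.1)² = 202.85²; (x + 108.7)² + (y + 108.8)² = 173.54².
Subtracting pairs of circle equations eliminates x²+y² and gives linear equations (the radical axes):
172.2 x − 133.6 y = -21497.16
-106.8 x − 131.0 y = 117.31
Solving the 2×2 system: x ≈ -76.9, y ≈ 61.8 km.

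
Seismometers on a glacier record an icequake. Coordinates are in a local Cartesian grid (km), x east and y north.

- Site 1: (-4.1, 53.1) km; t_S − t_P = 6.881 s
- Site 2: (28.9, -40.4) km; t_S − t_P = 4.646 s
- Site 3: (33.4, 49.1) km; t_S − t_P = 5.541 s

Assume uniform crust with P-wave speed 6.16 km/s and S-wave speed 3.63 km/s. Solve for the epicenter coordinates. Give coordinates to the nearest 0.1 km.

(26.6, 0.6)

Distance from S−P lag: d = Δt · v_P v_S / (v_P − v_S) = Δt · (6.16·3.63)/(6.16−3.63) ≈ 8.8383·Δt.
So d_Site 1 = 60.82, d_Site 2 = 41.06, d_Site 3 = 48.97 km.
Circle about each station: (x + 4.1)² + (y − 53.1)² = 60.82²; (x − 28.9)² + (y + 40.4)² = 41.06²; (x − 33.4)² + (y − 49.1)² = 48.97².
Subtracting pairs of circle equations eliminates x²+y² and gives linear equations (the radical axes):
66.0 x − 187.0 y = 1644.10
75.0 x − 8.0 y = 1990.96
Solving the 2×2 system: x ≈ 26.6, y ≈ 0.6 km.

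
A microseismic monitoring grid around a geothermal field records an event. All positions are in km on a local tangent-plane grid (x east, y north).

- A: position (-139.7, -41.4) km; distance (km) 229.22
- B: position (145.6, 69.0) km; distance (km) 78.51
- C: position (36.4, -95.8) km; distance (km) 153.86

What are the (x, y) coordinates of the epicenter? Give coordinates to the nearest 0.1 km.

x ≈ 68.4 km, y ≈ 54.7 km

Circle about each station: (x + 139.7)² + (y + 41.4)² = 229.22²; (x − 145.6)² + (y − 69.0)² = 78.51²; (x − 36.4)² + (y + 95.8)² = 153.86².
Subtracting pairs of circle equations eliminates x²+y² and gives linear equations (the radical axes):
570.6 x + 220.8 y = 51108.30
352.2 x − 108.8 y = 18141.46
Solving the 2×2 system: x ≈ 68.4, y ≈ 54.7 km.
Check against A (with the unrounded x, y): √((x + 139.7)²+(y + 41.4)²) = 229.22 ≈ 229.22 km. ✓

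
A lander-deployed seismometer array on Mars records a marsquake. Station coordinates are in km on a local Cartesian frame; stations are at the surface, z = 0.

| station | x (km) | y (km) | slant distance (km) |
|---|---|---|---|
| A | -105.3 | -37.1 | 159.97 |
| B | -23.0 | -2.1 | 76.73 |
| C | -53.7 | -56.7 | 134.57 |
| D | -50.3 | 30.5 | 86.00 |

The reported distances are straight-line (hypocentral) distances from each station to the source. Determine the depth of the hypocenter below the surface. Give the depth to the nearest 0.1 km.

depth ≈ 32.4 km

Each station gives a sphere (x−x_i)² + (y−y_i)² + z² = d_i² (stations at z=0).
Subtracting the A sphere from B and C: z² cancels, leaving linear equations in x and y:
164.6 x + 70.0 y = 7771.82
103.2 x − 39.2 y = 1115.40
Solving: x ≈ 27.985, y ≈ 45.221 km (keep extra digits for the depth step; rounded: 28.0, 45.2).
Then from the A sphere: z² = 159.97² − (x + 105.3)² − (y + 37.1)² with x = 27.985, y = 45.221, so z ≈ 32.385 ≈ 32.4 km.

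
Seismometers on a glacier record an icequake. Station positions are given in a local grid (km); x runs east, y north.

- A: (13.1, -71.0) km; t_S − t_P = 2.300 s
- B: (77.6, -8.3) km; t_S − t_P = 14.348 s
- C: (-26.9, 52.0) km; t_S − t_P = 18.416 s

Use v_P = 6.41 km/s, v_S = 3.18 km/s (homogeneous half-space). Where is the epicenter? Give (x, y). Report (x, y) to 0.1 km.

Distance from S−P lag: d = Δt · v_P v_S / (v_P − v_S) = Δt · (6.41·3.18)/(6.41−3.18) ≈ 6.3108·Δt.
So d_A = 14.51, d_B = 90.55, d_C = 116.22 km.
Circle about each station: (x − 13.1)² + (y + 71.0)² = 14.51²; (x − 77.6)² + (y + 8.3)² = 90.55²; (x + 26.9)² + (y − 52.0)² = 116.22².
Subtracting pairs of circle equations eliminates x²+y² and gives linear equations (the radical axes):
129.0 x + 125.4 y = -7110.72
-80.0 x + 246.0 y = -15081.55
Solving the 2×2 system: x ≈ 3.4, y ≈ -60.2 km.
Check against A (with the unrounded x, y): √((x − 13.1)²+(y + 71.0)²) = 14.52 ≈ 14.51 km. ✓

3.4 km east, -60.2 km north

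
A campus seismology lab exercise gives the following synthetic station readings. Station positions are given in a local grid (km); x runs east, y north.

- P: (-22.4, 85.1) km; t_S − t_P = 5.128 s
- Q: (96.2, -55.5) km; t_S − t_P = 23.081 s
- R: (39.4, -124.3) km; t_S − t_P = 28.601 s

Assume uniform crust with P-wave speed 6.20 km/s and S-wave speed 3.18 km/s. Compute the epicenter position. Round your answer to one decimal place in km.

(-3.6, 57.4)

Distance from S−P lag: d = Δt · v_P v_S / (v_P − v_S) = Δt · (6.20·3.18)/(6.20−3.18) ≈ 6.5285·Δt.
So d_P = 33.48, d_Q = 150.68, d_R = 186.72 km.
Circle about each station: (x + 22.4)² + (y − 85.1)² = 33.48²; (x − 96.2)² + (y + 55.5)² = 150.68²; (x − 39.4)² + (y + 124.3)² = 186.72².
Subtracting pairs of circle equations eliminates x²+y² and gives linear equations (the radical axes):
237.2 x − 281.2 y = -16992.63
123.6 x − 418.8 y = -24484.37
Solving the 2×2 system: x ≈ -3.6, y ≈ 57.4 km.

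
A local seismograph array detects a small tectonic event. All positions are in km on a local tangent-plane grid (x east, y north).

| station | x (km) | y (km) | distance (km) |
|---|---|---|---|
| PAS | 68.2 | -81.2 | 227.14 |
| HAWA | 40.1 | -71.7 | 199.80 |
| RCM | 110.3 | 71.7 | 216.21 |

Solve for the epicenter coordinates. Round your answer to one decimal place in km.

x ≈ -105.8 km, y ≈ 64.8 km

Circle about each station: (x − 68.2)² + (y + 81.2)² = 227.14²; (x − 40.1)² + (y + 71.7)² = 199.80²; (x − 110.3)² + (y − 71.7)² = 216.21².
Subtracting the PAS equation from the HAWA and RCM equations removes the quadratic terms:
-56.2 x + 19.0 y = 7176.76
84.2 x + 305.8 y = 10908.12
Solving the 2×2 system: x ≈ -105.8, y ≈ 64.8 km.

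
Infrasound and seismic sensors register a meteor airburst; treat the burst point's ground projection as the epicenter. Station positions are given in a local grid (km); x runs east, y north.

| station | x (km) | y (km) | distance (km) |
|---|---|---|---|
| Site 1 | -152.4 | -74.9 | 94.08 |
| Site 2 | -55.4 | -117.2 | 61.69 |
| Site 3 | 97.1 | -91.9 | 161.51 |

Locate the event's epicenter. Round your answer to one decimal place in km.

Circle about each station: (x + 152.4)² + (y + 74.9)² = 94.08²; (x + 55.4)² + (y + 117.2)² = 61.69²; (x − 97.1)² + (y + 91.9)² = 161.51².
Subtracting pairs of circle equations eliminates x²+y² and gives linear equations (the radical axes):
194.0 x − 84.6 y = -6985.38
499.0 x − 34.0 y = -28196.18
Solving the 2×2 system: x ≈ -60.3, y ≈ -55.7 km.

-60.3 km east, -55.7 km north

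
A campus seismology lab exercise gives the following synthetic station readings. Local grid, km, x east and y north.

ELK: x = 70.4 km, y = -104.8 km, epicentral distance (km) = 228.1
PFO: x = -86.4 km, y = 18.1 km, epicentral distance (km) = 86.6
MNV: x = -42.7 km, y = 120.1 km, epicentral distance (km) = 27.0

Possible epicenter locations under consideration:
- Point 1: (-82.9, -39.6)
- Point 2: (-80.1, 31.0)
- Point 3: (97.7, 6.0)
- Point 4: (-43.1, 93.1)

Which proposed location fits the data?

Point 4

For each candidate, compare |candidate − station| to the reported distance:
Point 1: residuals ELK 61.5, PFO 28.8, MNV 137.7 → max 137.7 km
Point 2: residuals ELK 25.4, PFO 72.2, MNV 69.6 → max 72.2 km
Point 3: residuals ELK 114.0, PFO 97.9, MNV 153.9 → max 153.9 km
Point 4: residuals ELK 0.0, PFO 0.0, MNV 0.0 → max 0.0 km
Only Point 4 has all residuals ≈ 0.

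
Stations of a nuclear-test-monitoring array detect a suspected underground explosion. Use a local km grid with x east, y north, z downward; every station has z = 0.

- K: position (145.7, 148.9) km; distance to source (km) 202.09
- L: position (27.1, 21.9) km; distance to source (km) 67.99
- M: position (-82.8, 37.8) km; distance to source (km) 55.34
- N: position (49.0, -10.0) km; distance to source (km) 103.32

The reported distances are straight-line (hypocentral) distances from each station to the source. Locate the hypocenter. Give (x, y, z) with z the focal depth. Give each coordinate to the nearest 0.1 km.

Each station gives a sphere (x−x_i)² + (y−y_i)² + z² = d_i² (stations at z=0).
Subtracting the K sphere from L and M: z² cancels, leaving linear equations in x and y:
-237.2 x − 254.0 y = -5967.95
-457.0 x − 222.2 y = 2662.83
Solving: x ≈ -31.598, y ≈ 53.004 km (keep extra digits for the depth step; rounded: -31.6, 53.0).
Then from the K sphere: z² = 202.09² − (x − 145.7)² − (y − 148.9)² with x = -31.598, y = 53.004, so z ≈ 14.483 ≈ 14.5 km.
Check against N (with the unrounded solution): distance 103.32 ≈ 103.32 km. ✓

(-31.6, 53.0, 14.5)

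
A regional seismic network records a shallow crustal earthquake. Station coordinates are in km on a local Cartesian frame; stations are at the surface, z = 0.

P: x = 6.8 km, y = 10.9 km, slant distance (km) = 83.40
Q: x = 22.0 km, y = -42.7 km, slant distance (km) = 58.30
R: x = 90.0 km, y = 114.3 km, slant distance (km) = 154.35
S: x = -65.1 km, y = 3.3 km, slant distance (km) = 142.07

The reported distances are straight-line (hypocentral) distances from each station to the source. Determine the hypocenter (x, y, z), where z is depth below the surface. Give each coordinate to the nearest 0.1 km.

x ≈ 67.2 km, y ≈ -34.1 km, depth ≈ 35.8 km

Each station gives a sphere (x−x_i)² + (y−y_i)² + z² = d_i² (stations at z=0).
Subtracting the P sphere from Q and R: z² cancels, leaving linear equations in x and y:
30.4 x − 107.2 y = 5698.91
166.4 x + 206.8 y = 4131.08
Solving: x ≈ 67.208, y ≈ -34.102 km (keep extra digits for the depth step; rounded: 67.2, -34.1).
Then from the P sphere: z² = 83.40² − (x − 6.8)² − (y − 10.9)² with x = 67.208, y = -34.102, so z ≈ 35.795 ≈ 35.8 km.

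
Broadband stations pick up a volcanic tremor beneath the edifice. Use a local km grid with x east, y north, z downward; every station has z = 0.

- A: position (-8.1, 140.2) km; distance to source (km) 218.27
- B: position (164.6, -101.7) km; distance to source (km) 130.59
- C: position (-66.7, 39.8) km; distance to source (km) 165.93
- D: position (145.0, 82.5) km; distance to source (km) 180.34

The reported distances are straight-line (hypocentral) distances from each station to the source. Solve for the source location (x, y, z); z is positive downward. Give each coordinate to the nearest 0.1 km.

Each station gives a sphere (x−x_i)² + (y−y_i)² + z² = d_i² (stations at z=0).
Subtracting the A sphere from B and C: z² cancels, leaving linear equations in x and y:
345.4 x − 483.8 y = 48302.44
-117.2 x − 200.8 y = 6420.31
Solving: x ≈ 52.301, y ≈ -62.500 km (keep extra digits for the depth step; rounded: 52.3, -62.5).
Then from the A sphere: z² = 218.27² − (x + 8.1)² − (y − 140.2)² with x = 52.301, y = -62.500, so z ≈ 53.909 ≈ 53.9 km.

(52.3, -62.5, 53.9)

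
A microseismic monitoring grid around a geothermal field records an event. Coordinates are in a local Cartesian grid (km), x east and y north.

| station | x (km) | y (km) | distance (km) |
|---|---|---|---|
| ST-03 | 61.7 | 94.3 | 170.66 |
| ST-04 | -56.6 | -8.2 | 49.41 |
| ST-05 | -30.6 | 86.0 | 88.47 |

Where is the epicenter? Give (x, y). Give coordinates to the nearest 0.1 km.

Circle about each station: (x − 61.7)² + (y − 94.3)² = 170.66²; (x + 56.6)² + (y + 8.2)² = 49.41²; (x + 30.6)² + (y − 86.0)² = 88.47².
Subtracting pairs of circle equations eliminates x²+y² and gives linear equations (the radical axes):
-236.6 x − 205.0 y = 17254.91
-184.6 x − 16.6 y = 16930.87
Solving the 2×2 system: x ≈ -93.9, y ≈ 24.2 km.

x ≈ -93.9 km, y ≈ 24.2 km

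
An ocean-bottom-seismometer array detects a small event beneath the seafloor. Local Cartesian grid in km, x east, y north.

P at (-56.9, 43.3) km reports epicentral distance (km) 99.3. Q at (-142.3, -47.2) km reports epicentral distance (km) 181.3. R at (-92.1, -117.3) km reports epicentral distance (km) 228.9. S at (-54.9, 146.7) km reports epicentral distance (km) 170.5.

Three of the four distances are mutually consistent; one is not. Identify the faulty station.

Solve using three stations at a time. Using P, Q, S (subtract circle equations pairwise → linear system) gives (x, y) ≈ (32.6, 0.4).
Distances from that point to each station vs reported:
  P: calculated 99.3 vs reported 99.3 → residual 0.0 km
  Q: calculated 181.3 vs reported 181.3 → residual 0.0 km
  R: calculated 171.5 vs reported 228.9 → residual 57.4 km
  S: calculated 170.5 vs reported 170.5 → residual 0.0 km
P, Q, S are mutually consistent (residuals ≈ 0); R is off by 57.4 km.

R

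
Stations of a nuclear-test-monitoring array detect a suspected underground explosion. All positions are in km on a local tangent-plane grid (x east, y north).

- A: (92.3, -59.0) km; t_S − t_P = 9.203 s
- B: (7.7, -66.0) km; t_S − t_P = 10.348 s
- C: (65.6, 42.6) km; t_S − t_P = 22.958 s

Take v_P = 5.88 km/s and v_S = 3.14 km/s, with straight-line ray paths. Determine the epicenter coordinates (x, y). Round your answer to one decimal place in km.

Distance from S−P lag: d = Δt · v_P v_S / (v_P − v_S) = Δt · (5.88·3.14)/(5.88−3.14) ≈ 6.7384·Δt.
So d_A = 62.01, d_B = 69.73, d_C = 154.70 km.
Circle about each station: (x − 92.3)² + (y + 59.0)² = 62.01²; (x − 7.7)² + (y + 66.0)² = 69.73²; (x − 65.6)² + (y − 42.6)² = 154.70².
Subtracting pairs of circle equations eliminates x²+y² and gives linear equations (the radical axes):
-169.2 x − 14.0 y = -8602.03
-53.4 x + 203.2 y = -25969.02
Solving the 2×2 system: x ≈ 60.1, y ≈ -112.0 km.
Check against A (with the unrounded x, y): √((x − 92.3)²+(y + 59.0)²) = 62.02 ≈ 62.01 km. ✓

60.1 km east, -112.0 km north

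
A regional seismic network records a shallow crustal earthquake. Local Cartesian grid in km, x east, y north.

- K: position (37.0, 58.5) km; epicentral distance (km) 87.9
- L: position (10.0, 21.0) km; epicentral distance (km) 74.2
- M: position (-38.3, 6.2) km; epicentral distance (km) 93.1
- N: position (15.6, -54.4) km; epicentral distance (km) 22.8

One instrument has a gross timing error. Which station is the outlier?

Solve using three stations at a time. Using L, M, N (subtract circle equations pairwise → linear system) gives (x, y) ≈ (37.4, -47.9).
Distances from that point to each station vs reported:
  K: calculated 106.4 vs reported 87.9 → residual 18.5 km
  L: calculated 74.2 vs reported 74.2 → residual 0.0 km
  M: calculated 93.1 vs reported 93.1 → residual 0.0 km
  N: calculated 22.8 vs reported 22.8 → residual 0.0 km
L, M, N are mutually consistent (residuals ≈ 0); K is off by 18.5 km.

K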